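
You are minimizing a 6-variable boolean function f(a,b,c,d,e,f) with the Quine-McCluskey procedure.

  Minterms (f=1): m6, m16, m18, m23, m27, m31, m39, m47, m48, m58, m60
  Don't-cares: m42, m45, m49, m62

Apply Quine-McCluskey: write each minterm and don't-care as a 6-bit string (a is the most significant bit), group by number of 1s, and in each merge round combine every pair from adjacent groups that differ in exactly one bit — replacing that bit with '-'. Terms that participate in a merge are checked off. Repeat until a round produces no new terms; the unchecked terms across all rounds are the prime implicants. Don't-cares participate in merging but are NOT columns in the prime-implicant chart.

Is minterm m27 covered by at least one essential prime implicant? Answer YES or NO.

YES

size-2^0 implicants → 000110  010000(✓)  010010(✓)  010111(✓)  011011(✓)  011111(✓)  100111(✓)  101010(✓)  101101(✓)  101111(✓)  110000(✓)  110001(✓)  111010(✓)  111100(✓)  111110(✓)
size-2^1 implicants → -10000  01-111  0100-0  011-11  1-1010  10-111  1011-1  11000-  111-10  1111-0
Unchecked terms (primes): -10000, 000110, 01-111, 0100-0, 011-11, 1-1010, 10-111, 1011-1, 11000-, 111-10, 1111-0
Minterm coverage:
  m6 ⊆ 000110 [E]
  m16 ⊆ -10000,0100-0
  m18 ⊆ 0100-0 [E]
  m23 ⊆ 01-111 [E]
  m27 ⊆ 011-11 [E]
  m31 ⊆ 01-111,011-11
  m39 ⊆ 10-111 [E]
  m47 ⊆ 10-111,1011-1
  m48 ⊆ -10000,11000-
  m58 ⊆ 1-1010,111-10
  m60 ⊆ 1111-0 [E]
E = {000110, 01-111, 0100-0, 011-11, 10-111, 1111-0}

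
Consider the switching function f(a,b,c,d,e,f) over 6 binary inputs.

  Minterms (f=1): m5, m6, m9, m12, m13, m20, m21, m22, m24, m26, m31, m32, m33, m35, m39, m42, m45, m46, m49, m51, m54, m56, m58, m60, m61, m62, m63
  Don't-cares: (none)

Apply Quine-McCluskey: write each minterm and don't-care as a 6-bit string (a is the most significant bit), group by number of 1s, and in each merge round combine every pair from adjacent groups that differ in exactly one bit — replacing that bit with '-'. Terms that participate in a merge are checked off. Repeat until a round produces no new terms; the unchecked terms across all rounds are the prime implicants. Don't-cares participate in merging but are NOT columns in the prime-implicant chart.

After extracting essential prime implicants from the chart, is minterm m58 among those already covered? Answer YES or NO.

Round 0: 000101✓ 000110✓ 001001✓ 001100✓ 001101✓ 010100✓ 010101✓ 010110✓ 011000✓ 011010✓ 011111✓ 100000✓ 100001✓ 100011✓ 100111✓ 101010✓ 101101✓ 101110✓ 110001✓ 110011✓ 110110✓ 111000✓ 111010✓ 111100✓ 111101✓ 111110✓ 111111✓
Round 1: -01101 -10110 -11000✓ -11010✓ -11111 0-0101 0-0110 00-101 001-01 00110- 0101-0 01010- 0110-0✓ 1-0001✓ 1-0011✓ 1-1010✓ 1-1101 1-1110✓ 100-11 1000-1✓ 10000- 101-10✓ 11-110 1100-1✓ 111-00✓ 111-10✓ 1110-0✓ 1111-0✓ 1111-1✓ 11110-✓ 11111-✓
Round 2: -110-0 1-00-1 1-1-10 111--0 1111--
PIs = {-01101, -10110, -110-0, -11111, 0-0101, 0-0110, 00-101, 001-01, 00110-, 0101-0, 01010-, 1-00-1, 1-1-10, 1-1101, 100-11, 10000-, 11-110, 111--0, 1111--}
Coverage chart:
  m5: 0-0101,00-101
  m6: 0-0110 ←essential
  m9: 001-01 ←essential
  m12: 00110- ←essential
  m13: -01101,00-101,001-01,00110-
  m20: 0101-0,01010-
  m21: 0-0101,01010-
  m22: -10110,0-0110,0101-0
  m24: -110-0 ←essential
  m26: -110-0 ←essential
  m31: -11111 ←essential
  m32: 10000- ←essential
  m33: 1-00-1,10000-
  m35: 1-00-1,100-11
  m39: 100-11 ←essential
  m42: 1-1-10 ←essential
  m45: -01101,1-1101
  m46: 1-1-10 ←essential
  m49: 1-00-1 ←essential
  m51: 1-00-1 ←essential
  m54: -10110,11-110
  m56: -110-0,111--0
  m58: -110-0,1-1-10,111--0
  m60: 111--0,1111--
  m61: 1-1101,1111--
  m62: 1-1-10,11-110,111--0,1111--
  m63: -11111,1111--
Essential: -110-0, -11111, 0-0110, 001-01, 00110-, 1-00-1, 1-1-10, 100-11, 10000-

YES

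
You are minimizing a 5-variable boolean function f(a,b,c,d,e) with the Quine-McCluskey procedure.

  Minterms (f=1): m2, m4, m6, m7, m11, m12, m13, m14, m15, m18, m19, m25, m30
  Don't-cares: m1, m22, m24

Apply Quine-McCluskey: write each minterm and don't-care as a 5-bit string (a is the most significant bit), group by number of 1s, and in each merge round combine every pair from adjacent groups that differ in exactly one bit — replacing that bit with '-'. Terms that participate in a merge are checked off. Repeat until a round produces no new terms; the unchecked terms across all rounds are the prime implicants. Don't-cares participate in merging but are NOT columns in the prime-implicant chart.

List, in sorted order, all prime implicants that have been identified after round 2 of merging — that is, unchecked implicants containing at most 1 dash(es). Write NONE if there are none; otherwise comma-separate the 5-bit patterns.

00001, 01-11, 1001-, 1100-

[col 0] 00001, 00010*, 00100*, 00110*, 00111*, 01011*, 01100*, 01101*, 01110*, 01111*, 10010*, 10011*, 10110*, 11000*, 11001*, 11110*
[col 1] -0010*, -0110*, -1110*, 0-100*, 0-110*, 0-111*, 00-10*, 001-0*, 0011-*, 01-11, 011-0*, 011-1*, 0110-*, 0111-*, 1-110*, 10-10*, 1001-, 1100-
[col 2] --110, -0-10, 0-1-0, 0-11-, 011--
Prime implicants: --110, -0-10, 0-1-0, 0-11-, 00001, 01-11, 011--, 1001-, 1100-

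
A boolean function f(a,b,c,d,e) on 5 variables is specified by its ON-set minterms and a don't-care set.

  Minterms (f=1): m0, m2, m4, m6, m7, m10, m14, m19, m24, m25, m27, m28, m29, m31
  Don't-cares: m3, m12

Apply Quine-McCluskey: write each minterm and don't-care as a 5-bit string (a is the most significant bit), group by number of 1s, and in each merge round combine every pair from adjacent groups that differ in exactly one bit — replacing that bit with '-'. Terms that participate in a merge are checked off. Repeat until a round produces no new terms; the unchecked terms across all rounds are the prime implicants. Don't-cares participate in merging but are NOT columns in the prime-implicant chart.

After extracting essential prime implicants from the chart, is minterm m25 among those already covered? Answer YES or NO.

[col 0] 00000*, 00010*, 00011*, 00100*, 00110*, 00111*, 01010*, 01100*, 01110*, 10011*, 11000*, 11001*, 11011*, 11100*, 11101*, 11111*
[col 1] -0011, -1100, 0-010*, 0-100*, 0-110*, 00-00*, 00-10*, 00-11*, 000-0*, 0001-*, 001-0*, 0011-*, 01-10*, 011-0*, 1-011, 11-00*, 11-01*, 11-11*, 110-1*, 1100-*, 111-1*, 1110-*
[col 2] 0--10, 0-1-0, 00--0, 00-1-, 11--1, 11-0-
Prime implicants: -0011, -1100, 0--10, 0-1-0, 00--0, 00-1-, 1-011, 11--1, 11-0-
PI chart (minterm → PIs covering it):
  0 | 00--0  (sole → essential)
  2 | 0--10,00--0,00-1-
  4 | 0-1-0,00--0
  6 | 0--10,0-1-0,00--0,00-1-
  7 | 00-1-  (sole → essential)
  10 | 0--10  (sole → essential)
  14 | 0--10,0-1-0
  19 | -0011,1-011
  24 | 11-0-  (sole → essential)
  25 | 11--1,11-0-
  27 | 1-011,11--1
  28 | -1100,11-0-
  29 | 11--1,11-0-
  31 | 11--1  (sole → essential)
Essential prime implicants: 0--10, 00--0, 00-1-, 11--1, 11-0-

YES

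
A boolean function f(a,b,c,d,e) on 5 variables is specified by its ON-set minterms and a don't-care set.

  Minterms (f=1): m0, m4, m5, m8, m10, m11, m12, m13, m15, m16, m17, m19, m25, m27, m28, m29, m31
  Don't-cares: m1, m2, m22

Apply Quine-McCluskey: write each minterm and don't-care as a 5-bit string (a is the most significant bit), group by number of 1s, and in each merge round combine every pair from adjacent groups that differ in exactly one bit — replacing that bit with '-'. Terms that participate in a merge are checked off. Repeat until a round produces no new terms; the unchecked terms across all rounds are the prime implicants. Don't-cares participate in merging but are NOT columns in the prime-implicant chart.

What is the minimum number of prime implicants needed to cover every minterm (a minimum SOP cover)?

[col 0] 00000*, 00001*, 00010*, 00100*, 00101*, 01000*, 01010*, 01011*, 01100*, 01101*, 01111*, 10000*, 10001*, 10011*, 10110, 11001*, 11011*, 11100*, 11101*, 11111*
[col 1] -0000*, -0001*, -1011*, -1100*, -1101*, -1111*, 0-000*, 0-010*, 0-100*, 0-101*, 00-00*, 00-01*, 000-0*, 0000-*, 0010-*, 01-00*, 01-11*, 010-0*, 0101-, 011-1*, 0110-*, 1-001*, 1-011*, 100-1*, 1000-*, 11-01*, 11-11*, 110-1*, 111-1*, 1110-*
[col 2] -000-, -1-11, -11-1, -110-, 0--00, 0-0-0, 0-10-, 00-0-, 1-0-1, 11--1
Prime implicants: -000-, -1-11, -11-1, -110-, 0--00, 0-0-0, 0-10-, 00-0-, 0101-, 1-0-1, 10110, 11--1
PI chart (minterm → PIs covering it):
  0 | -000-,0--00,0-0-0,00-0-
  4 | 0--00,0-10-,00-0-
  5 | 0-10-,00-0-
  8 | 0--00,0-0-0
  10 | 0-0-0,0101-
  11 | -1-11,0101-
  12 | -110-,0--00,0-10-
  13 | -11-1,-110-,0-10-
  15 | -1-11,-11-1
  16 | -000-  (sole → essential)
  17 | -000-,1-0-1
  19 | 1-0-1  (sole → essential)
  25 | 1-0-1,11--1
  27 | -1-11,1-0-1,11--1
  28 | -110-  (sole → essential)
  29 | -11-1,-110-,11--1
  31 | -1-11,-11-1,11--1
Essential prime implicants: -000-, -110-, 1-0-1
Petrick residual → -1-11, 0-0-0, 0-10-
Minimum SOP uses 6 PIs: b'c'd' + bde + bcd' + a'c'e' + a'cd' + ac'e

6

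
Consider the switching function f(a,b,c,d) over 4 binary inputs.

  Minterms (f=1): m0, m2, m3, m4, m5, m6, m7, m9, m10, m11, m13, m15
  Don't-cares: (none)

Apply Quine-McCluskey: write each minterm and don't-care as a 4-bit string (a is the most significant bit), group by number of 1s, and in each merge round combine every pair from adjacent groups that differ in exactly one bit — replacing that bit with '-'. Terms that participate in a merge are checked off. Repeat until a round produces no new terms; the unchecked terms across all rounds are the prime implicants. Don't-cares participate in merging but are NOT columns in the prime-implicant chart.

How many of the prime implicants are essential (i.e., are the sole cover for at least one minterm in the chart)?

3

size-2^0 implicants → 0000(✓)  0010(✓)  0011(✓)  0100(✓)  0101(✓)  0110(✓)  0111(✓)  1001(✓)  1010(✓)  1011(✓)  1101(✓)  1111(✓)
size-2^1 implicants → -010(✓)  -011(✓)  -101(✓)  -111(✓)  0-00(✓)  0-10(✓)  0-11(✓)  00-0(✓)  001-(✓)  01-0(✓)  01-1(✓)  010-(✓)  011-(✓)  1-01(✓)  1-11(✓)  10-1(✓)  101-(✓)  11-1(✓)
size-2^2 implicants → --11  -01-  -1-1  0--0  0-1-  01--  1--1
Unchecked terms (primes): --11, -01-, -1-1, 0--0, 0-1-, 01--, 1--1
Minterm coverage:
  m0 ⊆ 0--0 [E]
  m2 ⊆ -01-,0--0,0-1-
  m3 ⊆ --11,-01-,0-1-
  m4 ⊆ 0--0,01--
  m5 ⊆ -1-1,01--
  m6 ⊆ 0--0,0-1-,01--
  m7 ⊆ --11,-1-1,0-1-,01--
  m9 ⊆ 1--1 [E]
  m10 ⊆ -01- [E]
  m11 ⊆ --11,-01-,1--1
  m13 ⊆ -1-1,1--1
  m15 ⊆ --11,-1-1,1--1
E = {-01-, 0--0, 1--1}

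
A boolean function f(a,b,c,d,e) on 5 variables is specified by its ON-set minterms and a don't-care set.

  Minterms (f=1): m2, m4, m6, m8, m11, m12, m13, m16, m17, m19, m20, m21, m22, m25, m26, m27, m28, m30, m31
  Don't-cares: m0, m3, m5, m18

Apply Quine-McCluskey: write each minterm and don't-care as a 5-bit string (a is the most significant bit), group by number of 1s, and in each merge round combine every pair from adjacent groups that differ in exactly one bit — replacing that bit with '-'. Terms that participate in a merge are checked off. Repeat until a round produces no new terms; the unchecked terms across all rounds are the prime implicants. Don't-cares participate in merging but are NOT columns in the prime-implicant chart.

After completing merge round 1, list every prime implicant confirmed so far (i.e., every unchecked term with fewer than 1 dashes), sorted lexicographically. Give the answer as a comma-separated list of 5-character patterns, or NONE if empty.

NONE

size-2^0 implicants → 00000(✓)  00010(✓)  00011(✓)  00100(✓)  00101(✓)  00110(✓)  01000(✓)  01011(✓)  01100(✓)  01101(✓)  10000(✓)  10001(✓)  10010(✓)  10011(✓)  10100(✓)  10101(✓)  10110(✓)  11001(✓)  11010(✓)  11011(✓)  11100(✓)  11110(✓)  11111(✓)
size-2^1 implicants → -0000(✓)  -0010(✓)  -0011(✓)  -0100(✓)  -0101(✓)  -0110(✓)  -1011(✓)  -1100(✓)  0-000(✓)  0-011(✓)  0-100(✓)  0-101(✓)  00-00(✓)  00-10(✓)  000-0(✓)  0001-(✓)  001-0(✓)  0010-(✓)  01-00(✓)  0110-(✓)  1-001(✓)  1-010(✓)  1-011(✓)  1-100(✓)  1-110(✓)  10-00(✓)  10-01(✓)  10-10(✓)  100-0(✓)  100-1(✓)  1000-(✓)  1001-(✓)  101-0(✓)  1010-(✓)  11-10(✓)  11-11(✓)  110-1(✓)  1101-(✓)  111-0(✓)  1111-(✓)
size-2^2 implicants → --011  --100  -0-00(✓)  -0-10(✓)  -00-0(✓)  -001-  -01-0(✓)  -010-  0--00  0-10-  00--0(✓)  1--10  1-0-1  1-01-  1-1-0  10--0(✓)  10-0-  100--  11-1-
size-2^3 implicants → -0--0
Unchecked terms (primes): --011, --100, -0--0, -001-, -010-, 0--00, 0-10-, 1--10, 1-0-1, 1-01-, 1-1-0, 10-0-, 100--, 11-1-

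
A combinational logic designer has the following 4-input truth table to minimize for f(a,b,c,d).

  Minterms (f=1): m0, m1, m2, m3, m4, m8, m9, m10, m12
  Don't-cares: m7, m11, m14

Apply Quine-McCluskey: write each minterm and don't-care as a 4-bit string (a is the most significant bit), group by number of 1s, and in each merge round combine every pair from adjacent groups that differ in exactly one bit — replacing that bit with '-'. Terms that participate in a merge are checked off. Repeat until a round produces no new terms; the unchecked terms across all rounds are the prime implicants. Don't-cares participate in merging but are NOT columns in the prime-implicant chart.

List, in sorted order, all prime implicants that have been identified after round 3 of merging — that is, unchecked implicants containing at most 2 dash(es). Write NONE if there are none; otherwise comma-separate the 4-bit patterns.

--00, 0-11, 1--0

[col 0] 0000*, 0001*, 0010*, 0011*, 0100*, 0111*, 1000*, 1001*, 1010*, 1011*, 1100*, 1110*
[col 1] -000*, -001*, -010*, -011*, -100*, 0-00*, 0-11, 00-0*, 00-1*, 000-*, 001-*, 1-00*, 1-10*, 10-0*, 10-1*, 100-*, 101-*, 11-0*
[col 2] --00, -0-0*, -0-1*, -00-*, -01-*, 00--*, 1--0, 10--*
[col 3] -0--
Prime implicants: --00, -0--, 0-11, 1--0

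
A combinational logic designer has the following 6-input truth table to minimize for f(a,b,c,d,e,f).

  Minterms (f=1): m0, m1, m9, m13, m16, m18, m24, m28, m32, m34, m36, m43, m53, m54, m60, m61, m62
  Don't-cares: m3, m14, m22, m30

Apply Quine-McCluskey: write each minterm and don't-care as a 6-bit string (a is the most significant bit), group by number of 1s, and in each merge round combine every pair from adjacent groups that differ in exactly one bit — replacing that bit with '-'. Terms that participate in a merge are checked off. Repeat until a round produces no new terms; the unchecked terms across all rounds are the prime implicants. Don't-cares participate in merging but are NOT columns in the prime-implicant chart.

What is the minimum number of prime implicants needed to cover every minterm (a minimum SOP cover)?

10

Round 0: 000000✓ 000001✓ 000011✓ 001001✓ 001101✓ 001110✓ 010000✓ 010010✓ 010110✓ 011000✓ 011100✓ 011110✓ 100000✓ 100010✓ 100100✓ 101011 110101✓ 110110✓ 111100✓ 111101✓ 111110✓
Round 1: -00000 -10110✓ -11100✓ -11110✓ 0-0000 0-1110 00-001 0000-1 00000- 001-01 01-000 01-110✓ 010-10 0100-0 011-00 0111-0✓ 100-00 1000-0 11-101 11-110✓ 1111-0✓ 11110-
Round 2: -1-110 -111-0
PIs = {-00000, -1-110, -111-0, 0-0000, 0-1110, 00-001, 0000-1, 00000-, 001-01, 01-000, 010-10, 0100-0, 011-00, 100-00, 1000-0, 101011, 11-101, 11110-}
Coverage chart:
  m0: -00000,0-0000,00000-
  m1: 00-001,0000-1,00000-
  m9: 00-001,001-01
  m13: 001-01 ←essential
  m16: 0-0000,01-000,0100-0
  m18: 010-10,0100-0
  m24: 01-000,011-00
  m28: -111-0,011-00
  m32: -00000,100-00,1000-0
  m34: 1000-0 ←essential
  m36: 100-00 ←essential
  m43: 101011 ←essential
  m53: 11-101 ←essential
  m54: -1-110 ←essential
  m60: -111-0,11110-
  m61: 11-101,11110-
  m62: -1-110,-111-0
Essential: -1-110, 001-01, 100-00, 1000-0, 101011, 11-101
Petrick residual → -111-0, 00000-, 01-000, 010-10
Min cover (10 terms): bdef' + bcdf' + a'b'c'd'e' + a'b'ce'f + a'bd'e'f' + a'bc'ef' + ab'c'e'f' + ab'c'd'f' + ab'cd'ef + abde'f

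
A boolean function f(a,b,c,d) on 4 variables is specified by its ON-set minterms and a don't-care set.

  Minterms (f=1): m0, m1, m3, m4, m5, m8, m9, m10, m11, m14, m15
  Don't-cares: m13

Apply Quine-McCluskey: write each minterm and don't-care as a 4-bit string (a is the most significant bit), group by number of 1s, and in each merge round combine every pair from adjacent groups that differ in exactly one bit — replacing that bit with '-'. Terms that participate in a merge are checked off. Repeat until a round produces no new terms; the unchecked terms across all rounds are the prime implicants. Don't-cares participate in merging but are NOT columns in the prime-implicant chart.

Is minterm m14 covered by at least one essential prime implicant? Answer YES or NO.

YES

size-2^0 implicants → 0000(✓)  0001(✓)  0011(✓)  0100(✓)  0101(✓)  1000(✓)  1001(✓)  1010(✓)  1011(✓)  1101(✓)  1110(✓)  1111(✓)
size-2^1 implicants → -000(✓)  -001(✓)  -011(✓)  -101(✓)  0-00(✓)  0-01(✓)  00-1(✓)  000-(✓)  010-(✓)  1-01(✓)  1-10(✓)  1-11(✓)  10-0(✓)  10-1(✓)  100-(✓)  101-(✓)  11-1(✓)  111-(✓)
size-2^2 implicants → --01  -0-1  -00-  0-0-  1--1  1-1-  10--
Unchecked terms (primes): --01, -0-1, -00-, 0-0-, 1--1, 1-1-, 10--
Minterm coverage:
  m0 ⊆ -00-,0-0-
  m1 ⊆ --01,-0-1,-00-,0-0-
  m3 ⊆ -0-1 [E]
  m4 ⊆ 0-0- [E]
  m5 ⊆ --01,0-0-
  m8 ⊆ -00-,10--
  m9 ⊆ --01,-0-1,-00-,1--1,10--
  m10 ⊆ 1-1-,10--
  m11 ⊆ -0-1,1--1,1-1-,10--
  m14 ⊆ 1-1- [E]
  m15 ⊆ 1--1,1-1-
E = {-0-1, 0-0-, 1-1-}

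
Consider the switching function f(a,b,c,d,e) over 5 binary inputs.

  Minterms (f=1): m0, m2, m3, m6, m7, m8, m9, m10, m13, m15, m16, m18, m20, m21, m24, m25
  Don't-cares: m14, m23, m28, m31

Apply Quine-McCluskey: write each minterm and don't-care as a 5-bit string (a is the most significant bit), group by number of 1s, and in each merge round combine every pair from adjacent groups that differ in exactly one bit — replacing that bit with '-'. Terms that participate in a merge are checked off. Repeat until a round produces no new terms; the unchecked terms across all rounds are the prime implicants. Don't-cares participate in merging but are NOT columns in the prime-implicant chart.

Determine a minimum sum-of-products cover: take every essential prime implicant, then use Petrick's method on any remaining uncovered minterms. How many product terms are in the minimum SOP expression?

size-2^0 implicants → 00000(✓)  00010(✓)  00011(✓)  00110(✓)  00111(✓)  01000(✓)  01001(✓)  01010(✓)  01101(✓)  01110(✓)  01111(✓)  10000(✓)  10010(✓)  10100(✓)  10101(✓)  10111(✓)  11000(✓)  11001(✓)  11100(✓)  11111(✓)
size-2^1 implicants → -0000(✓)  -0010(✓)  -0111(✓)  -1000(✓)  -1001(✓)  -1111(✓)  0-000(✓)  0-010(✓)  0-110(✓)  0-111(✓)  00-10(✓)  00-11(✓)  000-0(✓)  0001-(✓)  0011-(✓)  01-01  01-10(✓)  010-0(✓)  0100-(✓)  011-1  0111-(✓)  1-000(✓)  1-100(✓)  1-111(✓)  10-00(✓)  100-0(✓)  101-1  1010-  11-00(✓)  1100-(✓)
size-2^2 implicants → --000  --111  -00-0  -100-  0--10  0-0-0  0-11-  00-1-  1--00
Unchecked terms (primes): --000, --111, -00-0, -100-, 0--10, 0-0-0, 0-11-, 00-1-, 01-01, 011-1, 1--00, 101-1, 1010-
Minterm coverage:
  m0 ⊆ --000,-00-0,0-0-0
  m2 ⊆ -00-0,0--10,0-0-0,00-1-
  m3 ⊆ 00-1- [E]
  m6 ⊆ 0--10,0-11-,00-1-
  m7 ⊆ --111,0-11-,00-1-
  m8 ⊆ --000,-100-,0-0-0
  m9 ⊆ -100-,01-01
  m10 ⊆ 0--10,0-0-0
  m13 ⊆ 01-01,011-1
  m15 ⊆ --111,0-11-,011-1
  m16 ⊆ --000,-00-0,1--00
  m18 ⊆ -00-0 [E]
  m20 ⊆ 1--00,1010-
  m21 ⊆ 101-1,1010-
  m24 ⊆ --000,-100-,1--00
  m25 ⊆ -100- [E]
E = {-00-0, -100-, 00-1-}
Petrick residual → 0--10, 011-1, 1010-
Cover = b'c'e' + bc'd' + a'de' + a'b'd + a'bce + ab'cd'  |cover|=6

6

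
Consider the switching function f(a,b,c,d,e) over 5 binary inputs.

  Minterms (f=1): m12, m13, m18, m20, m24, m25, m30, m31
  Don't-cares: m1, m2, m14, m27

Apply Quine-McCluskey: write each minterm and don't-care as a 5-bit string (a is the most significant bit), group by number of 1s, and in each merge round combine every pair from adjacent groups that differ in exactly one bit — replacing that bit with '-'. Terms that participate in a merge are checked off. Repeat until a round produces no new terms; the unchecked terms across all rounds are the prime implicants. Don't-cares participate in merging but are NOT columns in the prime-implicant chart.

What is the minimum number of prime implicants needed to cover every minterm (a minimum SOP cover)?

Round 0: 00001 00010✓ 01100✓ 01101✓ 01110✓ 10010✓ 10100 11000✓ 11001✓ 11011✓ 11110✓ 11111✓
Round 1: -0010 -1110 011-0 0110- 11-11 110-1 1100- 1111-
PIs = {-0010, -1110, 00001, 011-0, 0110-, 10100, 11-11, 110-1, 1100-, 1111-}
Coverage chart:
  m12: 011-0,0110-
  m13: 0110- ←essential
  m18: -0010 ←essential
  m20: 10100 ←essential
  m24: 1100- ←essential
  m25: 110-1,1100-
  m30: -1110,1111-
  m31: 11-11,1111-
Essential: -0010, 0110-, 10100, 1100-
Petrick residual → 1111-
Min cover (5 terms): b'c'de' + a'bcd' + ab'cd'e' + abc'd' + abcd

5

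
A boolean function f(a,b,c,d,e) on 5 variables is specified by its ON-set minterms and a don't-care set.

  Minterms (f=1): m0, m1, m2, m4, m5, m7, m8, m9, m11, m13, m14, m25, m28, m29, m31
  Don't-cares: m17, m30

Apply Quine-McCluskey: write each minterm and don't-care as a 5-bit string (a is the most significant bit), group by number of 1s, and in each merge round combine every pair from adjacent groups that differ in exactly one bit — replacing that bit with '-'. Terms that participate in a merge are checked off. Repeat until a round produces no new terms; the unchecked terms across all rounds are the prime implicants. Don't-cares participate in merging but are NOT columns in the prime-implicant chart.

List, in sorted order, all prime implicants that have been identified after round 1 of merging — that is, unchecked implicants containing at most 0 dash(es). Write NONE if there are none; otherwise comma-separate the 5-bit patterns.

NONE

[col 0] 00000*, 00001*, 00010*, 00100*, 00101*, 00111*, 01000*, 01001*, 01011*, 01101*, 01110*, 10001*, 11001*, 11100*, 11101*, 11110*, 11111*
[col 1] -0001*, -1001*, -1101*, -1110, 0-000*, 0-001*, 0-101*, 00-00*, 00-01*, 000-0, 0000-*, 001-1, 0010-*, 01-01*, 010-1, 0100-*, 1-001*, 11-01*, 111-0*, 111-1*, 1110-*, 1111-*
[col 2] --001, -1-01, 0--01, 0-00-, 00-0-, 111--
Prime implicants: --001, -1-01, -1110, 0--01, 0-00-, 00-0-, 000-0, 001-1, 010-1, 111--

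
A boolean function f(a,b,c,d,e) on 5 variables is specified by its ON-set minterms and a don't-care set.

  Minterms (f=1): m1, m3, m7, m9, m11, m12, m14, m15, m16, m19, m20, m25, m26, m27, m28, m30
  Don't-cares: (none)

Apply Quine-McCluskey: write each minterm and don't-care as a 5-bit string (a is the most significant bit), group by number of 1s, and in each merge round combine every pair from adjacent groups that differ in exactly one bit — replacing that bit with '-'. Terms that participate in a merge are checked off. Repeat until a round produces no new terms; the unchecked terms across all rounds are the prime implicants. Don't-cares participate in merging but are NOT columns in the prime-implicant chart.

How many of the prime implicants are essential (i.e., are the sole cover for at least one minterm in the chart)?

6

Round 0: 00001✓ 00011✓ 00111✓ 01001✓ 01011✓ 01100✓ 01110✓ 01111✓ 10000✓ 10011✓ 10100✓ 11001✓ 11010✓ 11011✓ 11100✓ 11110✓
Round 1: -0011✓ -1001✓ -1011✓ -1100✓ -1110✓ 0-001✓ 0-011✓ 0-111✓ 00-11✓ 000-1✓ 01-11✓ 010-1✓ 011-0✓ 0111- 1-011✓ 1-100 10-00 11-10 110-1✓ 1101- 111-0✓
Round 2: --011 -10-1 -11-0 0--11 0-0-1
PIs = {--011, -10-1, -11-0, 0--11, 0-0-1, 0111-, 1-100, 10-00, 11-10, 1101-}
Coverage chart:
  m1: 0-0-1 ←essential
  m3: --011,0--11,0-0-1
  m7: 0--11 ←essential
  m9: -10-1,0-0-1
  m11: --011,-10-1,0--11,0-0-1
  m12: -11-0 ←essential
  m14: -11-0,0111-
  m15: 0--11,0111-
  m16: 10-00 ←essential
  m19: --011 ←essential
  m20: 1-100,10-00
  m25: -10-1 ←essential
  m26: 11-10,1101-
  m27: --011,-10-1,1101-
  m28: -11-0,1-100
  m30: -11-0,11-10
Essential: --011, -10-1, -11-0, 0--11, 0-0-1, 10-00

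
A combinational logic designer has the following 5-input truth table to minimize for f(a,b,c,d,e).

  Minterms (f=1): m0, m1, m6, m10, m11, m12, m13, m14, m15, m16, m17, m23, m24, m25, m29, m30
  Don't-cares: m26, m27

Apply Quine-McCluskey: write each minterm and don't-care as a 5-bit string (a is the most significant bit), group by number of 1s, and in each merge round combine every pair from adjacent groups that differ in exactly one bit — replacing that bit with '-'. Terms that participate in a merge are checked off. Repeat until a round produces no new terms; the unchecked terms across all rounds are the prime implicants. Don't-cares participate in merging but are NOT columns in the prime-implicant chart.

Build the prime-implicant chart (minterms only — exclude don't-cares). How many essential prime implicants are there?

Round 0: 00000✓ 00001✓ 00110✓ 01010✓ 01011✓ 01100✓ 01101✓ 01110✓ 01111✓ 10000✓ 10001✓ 10111 11000✓ 11001✓ 11010✓ 11011✓ 11101✓ 11110✓
Round 1: -0000✓ -0001✓ -1010✓ -1011✓ -1101 -1110✓ 0-110 0000-✓ 01-10✓ 01-11✓ 0101-✓ 011-0✓ 011-1✓ 0110-✓ 0111-✓ 1-000✓ 1-001✓ 1000-✓ 11-01 11-10✓ 110-0✓ 110-1✓ 1100-✓ 1101-✓
Round 2: -000- -1-10 -101- 01-1- 011-- 1-00- 110--
PIs = {-000-, -1-10, -101-, -1101, 0-110, 01-1-, 011--, 1-00-, 10111, 11-01, 110--}
Coverage chart:
  m0: -000- ←essential
  m1: -000- ←essential
  m6: 0-110 ←essential
  m10: -1-10,-101-,01-1-
  m11: -101-,01-1-
  m12: 011-- ←essential
  m13: -1101,011--
  m14: -1-10,0-110,01-1-,011--
  m15: 01-1-,011--
  m16: -000-,1-00-
  m17: -000-,1-00-
  m23: 10111 ←essential
  m24: 1-00-,110--
  m25: 1-00-,11-01,110--
  m29: -1101,11-01
  m30: -1-10 ←essential
Essential: -000-, -1-10, 0-110, 011--, 10111

5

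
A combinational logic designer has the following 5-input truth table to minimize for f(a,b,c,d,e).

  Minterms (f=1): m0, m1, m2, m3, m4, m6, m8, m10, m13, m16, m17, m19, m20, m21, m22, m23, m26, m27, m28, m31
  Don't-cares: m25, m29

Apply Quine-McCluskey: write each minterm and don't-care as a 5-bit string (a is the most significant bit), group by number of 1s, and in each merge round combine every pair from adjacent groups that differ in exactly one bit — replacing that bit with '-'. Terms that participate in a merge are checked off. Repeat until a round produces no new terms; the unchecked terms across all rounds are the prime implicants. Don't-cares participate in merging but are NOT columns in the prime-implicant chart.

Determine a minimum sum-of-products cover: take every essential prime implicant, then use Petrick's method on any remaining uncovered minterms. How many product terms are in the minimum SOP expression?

8

size-2^0 implicants → 00000(✓)  00001(✓)  00010(✓)  00011(✓)  00100(✓)  00110(✓)  01000(✓)  01010(✓)  01101(✓)  10000(✓)  10001(✓)  10011(✓)  10100(✓)  10101(✓)  10110(✓)  10111(✓)  11001(✓)  11010(✓)  11011(✓)  11100(✓)  11101(✓)  11111(✓)
size-2^1 implicants → -0000(✓)  -0001(✓)  -0011(✓)  -0100(✓)  -0110(✓)  -1010  -1101  0-000(✓)  0-010(✓)  00-00(✓)  00-10(✓)  000-0(✓)  000-1(✓)  0000-(✓)  0001-(✓)  001-0(✓)  010-0(✓)  1-001(✓)  1-011(✓)  1-100(✓)  1-101(✓)  1-111(✓)  10-00(✓)  10-01(✓)  10-11(✓)  100-1(✓)  1000-(✓)  101-0(✓)  101-1(✓)  1010-(✓)  1011-(✓)  11-01(✓)  11-11(✓)  110-1(✓)  1101-  111-1(✓)  1110-(✓)
size-2^2 implicants → -0-00  -00-1  -000-  -01-0  0-0-0  00--0  000--  1--01(✓)  1--11(✓)  1-0-1(✓)  1-1-1(✓)  1-10-  10--1(✓)  10-0-  101--  11--1(✓)
size-2^3 implicants → 1---1
Unchecked terms (primes): -0-00, -00-1, -000-, -01-0, -1010, -1101, 0-0-0, 00--0, 000--, 1---1, 1-10-, 10-0-, 101--, 1101-
Minterm coverage:
  m0 ⊆ -0-00,-000-,0-0-0,00--0,000--
  m1 ⊆ -00-1,-000-,000--
  m2 ⊆ 0-0-0,00--0,000--
  m3 ⊆ -00-1,000--
  m4 ⊆ -0-00,-01-0,00--0
  m6 ⊆ -01-0,00--0
  m8 ⊆ 0-0-0 [E]
  m10 ⊆ -1010,0-0-0
  m13 ⊆ -1101 [E]
  m16 ⊆ -0-00,-000-,10-0-
  m17 ⊆ -00-1,-000-,1---1,10-0-
  m19 ⊆ -00-1,1---1
  m20 ⊆ -0-00,-01-0,1-10-,10-0-,101--
  m21 ⊆ 1---1,1-10-,10-0-,101--
  m22 ⊆ -01-0,101--
  m23 ⊆ 1---1,101--
  m26 ⊆ -1010,1101-
  m27 ⊆ 1---1,1101-
  m28 ⊆ 1-10- [E]
  m31 ⊆ 1---1 [E]
E = {-1101, 0-0-0, 1---1, 1-10-}
Petrick residual → -0-00, -00-1, -01-0, -1010
Cover = b'd'e' + b'c'e + b'ce' + bc'de' + bcd'e + a'c'e' + ae + acd'  |cover|=8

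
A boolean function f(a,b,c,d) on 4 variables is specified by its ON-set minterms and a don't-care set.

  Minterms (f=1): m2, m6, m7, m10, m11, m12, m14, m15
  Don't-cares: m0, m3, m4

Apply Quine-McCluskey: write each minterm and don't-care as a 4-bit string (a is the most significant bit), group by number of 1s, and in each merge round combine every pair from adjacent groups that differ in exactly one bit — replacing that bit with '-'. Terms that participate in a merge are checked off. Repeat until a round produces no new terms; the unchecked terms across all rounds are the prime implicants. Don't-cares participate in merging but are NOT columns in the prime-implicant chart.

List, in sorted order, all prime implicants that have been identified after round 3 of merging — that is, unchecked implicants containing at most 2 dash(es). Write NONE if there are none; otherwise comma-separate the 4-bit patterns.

size-2^0 implicants → 0000(✓)  0010(✓)  0011(✓)  0100(✓)  0110(✓)  0111(✓)  1010(✓)  1011(✓)  1100(✓)  1110(✓)  1111(✓)
size-2^1 implicants → -010(✓)  -011(✓)  -100(✓)  -110(✓)  -111(✓)  0-00(✓)  0-10(✓)  0-11(✓)  00-0(✓)  001-(✓)  01-0(✓)  011-(✓)  1-10(✓)  1-11(✓)  101-(✓)  11-0(✓)  111-(✓)
size-2^2 implicants → --10(✓)  --11(✓)  -01-(✓)  -1-0  -11-(✓)  0--0  0-1-(✓)  1-1-(✓)
size-2^3 implicants → --1-
Unchecked terms (primes): --1-, -1-0, 0--0

-1-0, 0--0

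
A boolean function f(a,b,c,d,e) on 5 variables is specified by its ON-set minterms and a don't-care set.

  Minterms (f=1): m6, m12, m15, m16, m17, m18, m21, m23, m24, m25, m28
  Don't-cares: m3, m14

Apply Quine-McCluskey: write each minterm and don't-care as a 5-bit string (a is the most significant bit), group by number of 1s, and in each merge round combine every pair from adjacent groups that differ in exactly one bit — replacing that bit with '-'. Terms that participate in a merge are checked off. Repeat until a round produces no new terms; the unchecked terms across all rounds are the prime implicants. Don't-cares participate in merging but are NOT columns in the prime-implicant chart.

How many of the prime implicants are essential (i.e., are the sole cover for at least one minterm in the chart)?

[col 0] 00011, 00110*, 01100*, 01110*, 01111*, 10000*, 10001*, 10010*, 10101*, 10111*, 11000*, 11001*, 11100*
[col 1] -1100, 0-110, 011-0, 0111-, 1-000*, 1-001*, 10-01, 100-0, 1000-*, 101-1, 11-00, 1100-*
[col 2] 1-00-
Prime implicants: -1100, 0-110, 00011, 011-0, 0111-, 1-00-, 10-01, 100-0, 101-1, 11-00
PI chart (minterm → PIs covering it):
  6 | 0-110  (sole → essential)
  12 | -1100,011-0
  15 | 0111-  (sole → essential)
  16 | 1-00-,100-0
  17 | 1-00-,10-01
  18 | 100-0  (sole → essential)
  21 | 10-01,101-1
  23 | 101-1  (sole → essential)
  24 | 1-00-,11-00
  25 | 1-00-  (sole → essential)
  28 | -1100,11-00
Essential prime implicants: 0-110, 0111-, 1-00-, 100-0, 101-1

5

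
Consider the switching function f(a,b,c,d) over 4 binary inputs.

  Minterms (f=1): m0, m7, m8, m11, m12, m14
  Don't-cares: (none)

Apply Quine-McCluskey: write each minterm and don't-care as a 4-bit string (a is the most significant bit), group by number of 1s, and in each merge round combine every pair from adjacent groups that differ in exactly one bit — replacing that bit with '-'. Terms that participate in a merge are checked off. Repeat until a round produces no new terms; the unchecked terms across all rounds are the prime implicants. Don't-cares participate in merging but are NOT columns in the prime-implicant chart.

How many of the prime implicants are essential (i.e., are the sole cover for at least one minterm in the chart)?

4

[col 0] 0000*, 0111, 1000*, 1011, 1100*, 1110*
[col 1] -000, 1-00, 11-0
Prime implicants: -000, 0111, 1-00, 1011, 11-0
PI chart (minterm → PIs covering it):
  0 | -000  (sole → essential)
  7 | 0111  (sole → essential)
  8 | -000,1-00
  11 | 1011  (sole → essential)
  12 | 1-00,11-0
  14 | 11-0  (sole → essential)
Essential prime implicants: -000, 0111, 1011, 11-0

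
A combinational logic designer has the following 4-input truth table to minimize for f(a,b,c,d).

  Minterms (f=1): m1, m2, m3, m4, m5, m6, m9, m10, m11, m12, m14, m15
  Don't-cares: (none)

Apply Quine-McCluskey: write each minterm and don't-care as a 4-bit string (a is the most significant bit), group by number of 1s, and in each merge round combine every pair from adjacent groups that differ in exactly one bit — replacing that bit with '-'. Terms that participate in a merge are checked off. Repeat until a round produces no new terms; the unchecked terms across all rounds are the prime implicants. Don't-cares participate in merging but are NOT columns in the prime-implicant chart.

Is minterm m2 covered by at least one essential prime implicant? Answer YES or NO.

NO

Round 0: 0001✓ 0010✓ 0011✓ 0100✓ 0101✓ 0110✓ 1001✓ 1010✓ 1011✓ 1100✓ 1110✓ 1111✓
Round 1: -001✓ -010✓ -011✓ -100✓ -110✓ 0-01 0-10✓ 00-1✓ 001-✓ 01-0✓ 010- 1-10✓ 1-11✓ 10-1✓ 101-✓ 11-0✓ 111-✓
Round 2: --10 -0-1 -01- -1-0 1-1-
PIs = {--10, -0-1, -01-, -1-0, 0-01, 010-, 1-1-}
Coverage chart:
  m1: -0-1,0-01
  m2: --10,-01-
  m3: -0-1,-01-
  m4: -1-0,010-
  m5: 0-01,010-
  m6: --10,-1-0
  m9: -0-1 ←essential
  m10: --10,-01-,1-1-
  m11: -0-1,-01-,1-1-
  m12: -1-0 ←essential
  m14: --10,-1-0,1-1-
  m15: 1-1- ←essential
Essential: -0-1, -1-0, 1-1-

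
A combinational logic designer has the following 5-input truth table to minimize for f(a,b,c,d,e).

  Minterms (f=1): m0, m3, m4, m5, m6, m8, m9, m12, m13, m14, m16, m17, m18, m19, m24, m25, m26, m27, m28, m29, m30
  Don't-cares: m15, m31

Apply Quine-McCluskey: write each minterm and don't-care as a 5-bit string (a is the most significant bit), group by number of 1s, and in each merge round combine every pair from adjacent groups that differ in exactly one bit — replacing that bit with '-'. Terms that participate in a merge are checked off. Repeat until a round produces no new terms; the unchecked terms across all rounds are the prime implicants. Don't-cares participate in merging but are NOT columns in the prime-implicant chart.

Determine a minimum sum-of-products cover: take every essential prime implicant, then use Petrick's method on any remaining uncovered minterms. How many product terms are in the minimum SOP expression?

7

size-2^0 implicants → 00000(✓)  00011(✓)  00100(✓)  00101(✓)  00110(✓)  01000(✓)  01001(✓)  01100(✓)  01101(✓)  01110(✓)  01111(✓)  10000(✓)  10001(✓)  10010(✓)  10011(✓)  11000(✓)  11001(✓)  11010(✓)  11011(✓)  11100(✓)  11101(✓)  11110(✓)  11111(✓)
size-2^1 implicants → -0000(✓)  -0011  -1000(✓)  -1001(✓)  -1100(✓)  -1101(✓)  -1110(✓)  -1111(✓)  0-000(✓)  0-100(✓)  0-101(✓)  0-110(✓)  00-00(✓)  001-0(✓)  0010-(✓)  01-00(✓)  01-01(✓)  0100-(✓)  011-0(✓)  011-1(✓)  0110-(✓)  0111-(✓)  1-000(✓)  1-001(✓)  1-010(✓)  1-011(✓)  100-0(✓)  100-1(✓)  1000-(✓)  1001-(✓)  11-00(✓)  11-01(✓)  11-10(✓)  11-11(✓)  110-0(✓)  110-1(✓)  1100-(✓)  1101-(✓)  111-0(✓)  111-1(✓)  1110-(✓)  1111-(✓)
size-2^2 implicants → --000  -1-00(✓)  -1-01(✓)  -100-(✓)  -11-0(✓)  -11-1(✓)  -110-(✓)  -111-(✓)  0--00  0-1-0  0-10-  01-0-(✓)  011--(✓)  1-0-0(✓)  1-0-1(✓)  1-00-(✓)  1-01-(✓)  100--(✓)  11--0(✓)  11--1(✓)  11-0-(✓)  11-1-(✓)  110--(✓)  111--(✓)
size-2^3 implicants → -1-0-  -11--  1-0--  11---
Unchecked terms (primes): --000, -0011, -1-0-, -11--, 0--00, 0-1-0, 0-10-, 1-0--, 11---
Minterm coverage:
  m0 ⊆ --000,0--00
  m3 ⊆ -0011 [E]
  m4 ⊆ 0--00,0-1-0,0-10-
  m5 ⊆ 0-10- [E]
  m6 ⊆ 0-1-0 [E]
  m8 ⊆ --000,-1-0-,0--00
  m9 ⊆ -1-0- [E]
  m12 ⊆ -1-0-,-11--,0--00,0-1-0,0-10-
  m13 ⊆ -1-0-,-11--,0-10-
  m14 ⊆ -11--,0-1-0
  m16 ⊆ --000,1-0--
  m17 ⊆ 1-0-- [E]
  m18 ⊆ 1-0-- [E]
  m19 ⊆ -0011,1-0--
  m24 ⊆ --000,-1-0-,1-0--,11---
  m25 ⊆ -1-0-,1-0--,11---
  m26 ⊆ 1-0--,11---
  m27 ⊆ 1-0--,11---
  m28 ⊆ -1-0-,-11--,11---
  m29 ⊆ -1-0-,-11--,11---
  m30 ⊆ -11--,11---
E = {-0011, -1-0-, 0-1-0, 0-10-, 1-0--}
Petrick residual → --000, -11--
Cover = c'd'e' + b'c'de + bd' + bc + a'ce' + a'cd' + ac'  |cover|=7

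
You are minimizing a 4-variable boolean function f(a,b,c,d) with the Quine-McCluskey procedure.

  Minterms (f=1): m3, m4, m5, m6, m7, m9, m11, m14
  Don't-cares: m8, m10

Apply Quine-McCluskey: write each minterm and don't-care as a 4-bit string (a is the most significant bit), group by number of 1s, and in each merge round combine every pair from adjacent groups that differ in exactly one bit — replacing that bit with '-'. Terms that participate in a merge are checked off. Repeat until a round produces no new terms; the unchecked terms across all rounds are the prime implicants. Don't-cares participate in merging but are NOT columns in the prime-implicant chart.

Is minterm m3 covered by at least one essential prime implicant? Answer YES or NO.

size-2^0 implicants → 0011(✓)  0100(✓)  0101(✓)  0110(✓)  0111(✓)  1000(✓)  1001(✓)  1010(✓)  1011(✓)  1110(✓)
size-2^1 implicants → -011  -110  0-11  01-0(✓)  01-1(✓)  010-(✓)  011-(✓)  1-10  10-0(✓)  10-1(✓)  100-(✓)  101-(✓)
size-2^2 implicants → 01--  10--
Unchecked terms (primes): -011, -110, 0-11, 01--, 1-10, 10--
Minterm coverage:
  m3 ⊆ -011,0-11
  m4 ⊆ 01-- [E]
  m5 ⊆ 01-- [E]
  m6 ⊆ -110,01--
  m7 ⊆ 0-11,01--
  m9 ⊆ 10-- [E]
  m11 ⊆ -011,10--
  m14 ⊆ -110,1-10
E = {01--, 10--}

NO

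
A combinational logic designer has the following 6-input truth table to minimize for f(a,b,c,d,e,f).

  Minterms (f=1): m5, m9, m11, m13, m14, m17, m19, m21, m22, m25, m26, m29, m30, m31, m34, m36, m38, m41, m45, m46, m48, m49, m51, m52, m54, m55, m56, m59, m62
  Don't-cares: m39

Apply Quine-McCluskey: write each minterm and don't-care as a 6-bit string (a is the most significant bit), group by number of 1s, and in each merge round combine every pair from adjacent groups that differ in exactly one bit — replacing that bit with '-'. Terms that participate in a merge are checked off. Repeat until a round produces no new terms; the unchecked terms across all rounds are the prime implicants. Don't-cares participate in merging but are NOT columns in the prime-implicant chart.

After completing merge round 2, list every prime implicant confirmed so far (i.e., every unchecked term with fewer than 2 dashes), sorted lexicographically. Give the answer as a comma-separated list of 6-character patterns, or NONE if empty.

[col 0] 000101*, 001001*, 001011*, 001101*, 001110*, 010001*, 010011*, 010101*, 010110*, 011001*, 011010*, 011101*, 011110*, 011111*, 100010*, 100100*, 100110*, 100111*, 101001*, 101101*, 101110*, 110000*, 110001*, 110011*, 110100*, 110110*, 110111*, 111000*, 111011*, 111110*
[col 1] -01001*, -01101*, -01110*, -10001*, -10011*, -10110*, -11110*, 0-0101*, 0-1001*, 0-1101*, 0-1110*, 00-101*, 001-01*, 0010-1, 01-001*, 01-101*, 01-110*, 010-01*, 0100-1*, 011-01*, 011-10, 0111-1, 01111-, 1-0100*, 1-0110*, 1-0111*, 1-1110*, 10-110*, 100-10, 1001-0*, 10011-*, 101-01*, 11-000, 11-011, 11-110*, 110-00, 110-11, 1100-1*, 11000-, 1101-0*, 11011-*
[col 2] --1110, -01-01, -1-110, -100-1, 0--101, 0-1-01, 01--01, 1--110, 1-01-0, 1-011-
Prime implicants: --1110, -01-01, -1-110, -100-1, 0--101, 0-1-01, 0010-1, 01--01, 011-10, 0111-1, 01111-, 1--110, 1-01-0, 1-011-, 100-10, 11-000, 11-011, 110-00, 110-11, 11000-

0010-1, 011-10, 0111-1, 01111-, 100-10, 11-000, 11-011, 110-00, 110-11, 11000-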